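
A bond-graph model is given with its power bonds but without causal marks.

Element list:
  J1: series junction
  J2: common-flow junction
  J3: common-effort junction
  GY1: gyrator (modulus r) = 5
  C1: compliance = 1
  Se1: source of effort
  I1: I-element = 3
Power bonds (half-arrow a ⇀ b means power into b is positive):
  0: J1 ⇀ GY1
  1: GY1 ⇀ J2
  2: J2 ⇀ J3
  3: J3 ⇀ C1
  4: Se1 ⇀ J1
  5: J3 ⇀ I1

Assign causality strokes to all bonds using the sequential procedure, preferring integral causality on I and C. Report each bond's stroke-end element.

b0 →GY1
b1 →GY1
b2 →J2
b3 →J3
b4 →J1
b5 →I1

bond 4 |J1  (Se1: effort source, stroke at far end)
bond 0 |GY1  (closing 1-jn rule on J1)
bond 1 |GY1  (GY1 both-in/both-out from 0)
bond 2 |J2  (J2: bond 1 brought flow, rest push out)
bond 3 |J3  (C1: C, integral causality)
bond 5 |I1  (J3 effort already set via bond 3)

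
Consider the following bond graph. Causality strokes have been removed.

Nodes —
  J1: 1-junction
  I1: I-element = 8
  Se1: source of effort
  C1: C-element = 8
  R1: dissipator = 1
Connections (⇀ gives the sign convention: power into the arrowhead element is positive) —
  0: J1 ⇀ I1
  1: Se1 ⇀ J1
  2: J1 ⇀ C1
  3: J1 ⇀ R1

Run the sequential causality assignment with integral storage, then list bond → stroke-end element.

β1 →J1  (Se1 fixes effort; stroke away)
β0 →I1  (I1 integral (f out))
β2 →J1  (J1 flow already set via bond 0)
β3 →J1  (common-f at J1 fixed by 0)

bond 0 stroke at I1
bond 1 stroke at J1
bond 2 stroke at J1
bond 3 stroke at J1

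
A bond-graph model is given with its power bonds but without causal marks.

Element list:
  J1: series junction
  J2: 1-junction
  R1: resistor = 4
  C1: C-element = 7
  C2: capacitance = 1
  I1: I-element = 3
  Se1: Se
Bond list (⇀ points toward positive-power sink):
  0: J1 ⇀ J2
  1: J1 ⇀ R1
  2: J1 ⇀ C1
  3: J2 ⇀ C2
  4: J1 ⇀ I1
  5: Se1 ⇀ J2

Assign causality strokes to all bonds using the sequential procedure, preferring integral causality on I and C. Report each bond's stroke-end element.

β0 |J1
β1 |J1
β2 |J1
β3 |J2
β4 |I1
β5 |J2

bond 5 |J2  (Se1 fixes effort; stroke away)
bond 2 |J1  (prefer integral on C1)
bond 3 |J2  (C2 outputs effort q/C2)
bond 0 |J1  (J2: last free bond brings flow in)
bond 4 |I1  (I1 integral (f out))
bond 1 |J1  (common-f at J1 fixed by 4)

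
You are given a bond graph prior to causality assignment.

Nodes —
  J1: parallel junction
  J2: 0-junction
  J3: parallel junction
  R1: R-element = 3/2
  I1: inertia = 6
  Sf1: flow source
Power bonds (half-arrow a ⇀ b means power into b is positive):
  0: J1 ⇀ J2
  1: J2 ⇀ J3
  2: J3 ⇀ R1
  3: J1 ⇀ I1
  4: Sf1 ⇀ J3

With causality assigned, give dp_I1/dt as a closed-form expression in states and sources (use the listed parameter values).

dp_I1/dt = 3*F_Sf1/2 - p_I1/4

β4 stroke→Sf1  (Sf1 (Sf) sets flow on bond)
β3 stroke→I1  (prefer integral on I1)
β0 stroke→J1  (closing 0-jn rule on J1)
β1 stroke→J2  (J2 needs exactly one e-in)
β2 stroke→J3  (only one effort-in slot at J3)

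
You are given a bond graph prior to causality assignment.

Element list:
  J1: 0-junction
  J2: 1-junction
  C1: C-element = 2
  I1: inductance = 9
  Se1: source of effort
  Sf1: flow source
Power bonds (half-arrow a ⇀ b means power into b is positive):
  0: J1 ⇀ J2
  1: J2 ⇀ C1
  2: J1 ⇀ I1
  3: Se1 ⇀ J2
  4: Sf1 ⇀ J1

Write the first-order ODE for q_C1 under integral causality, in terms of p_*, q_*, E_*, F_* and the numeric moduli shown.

bond 3 stroke at J2  (source Se1 imposes e)
bond 4 stroke at Sf1  (Sf1 fixes flow; stroke at Sf1)
bond 1 stroke at J2  (C1 integral (e out))
bond 0 stroke at J1  (closing 1-jn rule on J2)
bond 2 stroke at I1  (0-jn J1 has e-setter on 0)

dq_C1/dt = F_Sf1 - p_I1/9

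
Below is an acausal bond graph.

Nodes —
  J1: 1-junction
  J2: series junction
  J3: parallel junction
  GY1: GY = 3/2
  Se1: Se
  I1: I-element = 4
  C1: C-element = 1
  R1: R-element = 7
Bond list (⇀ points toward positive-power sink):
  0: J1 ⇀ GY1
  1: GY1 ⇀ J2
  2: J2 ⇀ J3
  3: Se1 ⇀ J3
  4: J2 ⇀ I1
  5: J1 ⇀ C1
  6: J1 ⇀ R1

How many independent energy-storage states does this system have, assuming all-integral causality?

2  (C1, I1 all integral)

β3 →J3  (Se1 fixes effort; stroke away)
β2 →J2  (0-jn J3 has e-setter on 3)
β4 →I1  (prefer integral on I1)
β1 →J2  (common-f at J2 fixed by 4)
β0 →J1  (GY GY1: same side as bond 1)
β5 →J1  (prefer integral on C1)
β6 →R1  (J1 needs exactly one f-in)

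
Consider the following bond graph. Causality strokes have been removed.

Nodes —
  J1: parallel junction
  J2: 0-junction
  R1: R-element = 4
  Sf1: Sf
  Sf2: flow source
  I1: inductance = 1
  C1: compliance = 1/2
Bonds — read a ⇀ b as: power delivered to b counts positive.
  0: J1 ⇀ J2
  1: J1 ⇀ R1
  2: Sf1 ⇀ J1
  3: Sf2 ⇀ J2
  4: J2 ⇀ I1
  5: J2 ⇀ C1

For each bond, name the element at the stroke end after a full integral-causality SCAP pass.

b2 stroke→Sf1  (source Sf1 imposes f)
b3 stroke→Sf2  (Sf2: flow source, stroke at near end)
b4 stroke→I1  (I1 integral (f out))
b5 stroke→J2  (C1 integral (e out))
b0 stroke→J1  (0-jn J2 has e-setter on 5)
b1 stroke→R1  (J1 effort already set via bond 0)

bond 0 |J1
bond 1 |R1
bond 2 |Sf1
bond 3 |Sf2
bond 4 |I1
bond 5 |J2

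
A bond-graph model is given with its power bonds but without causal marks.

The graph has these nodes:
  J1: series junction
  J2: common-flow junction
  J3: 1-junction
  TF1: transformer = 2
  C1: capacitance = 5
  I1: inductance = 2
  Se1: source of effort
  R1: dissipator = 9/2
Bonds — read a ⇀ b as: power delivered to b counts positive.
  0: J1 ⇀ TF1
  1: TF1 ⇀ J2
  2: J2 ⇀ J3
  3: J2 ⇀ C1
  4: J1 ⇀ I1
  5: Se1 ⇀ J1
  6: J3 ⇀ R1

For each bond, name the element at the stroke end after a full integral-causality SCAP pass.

bond 5 →J1  (source Se1 imposes e)
bond 3 →J2  (C1: C, integral causality)
bond 4 →I1  (I1: I, integral causality)
bond 0 →J1  (J1: bond 4 brought flow, rest push out)
bond 1 →TF1  (TF1: transformer flips bond 0)
bond 2 →J2  (J2 flow already set via bond 1)
bond 6 →J3  (J3: bond 2 brought flow, rest push out)

β0 →J1
β1 →TF1
β2 →J2
β3 →J2
β4 →I1
β5 →J1
β6 →J3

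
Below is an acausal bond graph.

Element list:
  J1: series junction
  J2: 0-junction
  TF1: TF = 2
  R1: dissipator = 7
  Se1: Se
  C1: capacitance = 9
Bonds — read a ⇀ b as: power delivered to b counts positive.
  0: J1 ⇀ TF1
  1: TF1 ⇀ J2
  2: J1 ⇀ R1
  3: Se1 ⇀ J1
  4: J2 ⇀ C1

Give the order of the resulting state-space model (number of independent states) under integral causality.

#3 stroke→J1  (Se1: effort source, stroke at far end)
#4 stroke→J2  (C1 outputs effort q/C1)
#1 stroke→TF1  (0-jn J2 has e-setter on 4)
#0 stroke→J1  (TF TF1: opposite of bond 1)
#2 stroke→R1  (J1: last free bond brings flow in)

1  (C1 all integral)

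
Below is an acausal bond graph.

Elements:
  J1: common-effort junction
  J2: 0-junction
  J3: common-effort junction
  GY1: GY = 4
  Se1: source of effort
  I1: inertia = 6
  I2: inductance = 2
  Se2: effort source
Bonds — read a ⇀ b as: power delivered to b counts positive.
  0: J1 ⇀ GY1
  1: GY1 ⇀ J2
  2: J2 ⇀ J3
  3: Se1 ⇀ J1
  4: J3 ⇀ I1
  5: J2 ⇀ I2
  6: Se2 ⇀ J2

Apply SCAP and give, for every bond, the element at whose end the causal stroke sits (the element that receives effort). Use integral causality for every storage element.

β3 |J1  (Se1 fixes effort; stroke away)
β6 |J2  (source Se2 imposes e)
β0 |GY1  (J1: bond 3 brought effort, rest push out)
β1 |GY1  (J2 effort already set via bond 6)
β2 |J3  (J2: bond 6 brought effort, rest push out)
β5 |I2  (common-e at J2 fixed by 6)
β4 |I1  (J3: bond 2 brought effort, rest push out)

bond 0 stroke at GY1
bond 1 stroke at GY1
bond 2 stroke at J3
bond 3 stroke at J1
bond 4 stroke at I1
bond 5 stroke at I2
bond 6 stroke at J2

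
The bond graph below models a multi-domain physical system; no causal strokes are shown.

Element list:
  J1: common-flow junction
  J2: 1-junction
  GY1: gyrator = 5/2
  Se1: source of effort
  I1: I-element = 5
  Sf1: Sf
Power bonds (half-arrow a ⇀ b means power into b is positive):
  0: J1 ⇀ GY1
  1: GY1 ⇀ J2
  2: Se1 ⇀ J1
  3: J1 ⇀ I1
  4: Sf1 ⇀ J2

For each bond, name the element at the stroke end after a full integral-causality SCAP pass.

#2 stroke at J1  (Se1 (Se) sets effort on bond)
#4 stroke at Sf1  (Sf1 fixes flow; stroke at Sf1)
#1 stroke at J2  (J2 flow already set via bond 4)
#0 stroke at J1  (through GY1, causality inverts; strokes same side of GY1)
#3 stroke at I1  (J1: last free bond brings flow in)

b0 stroke at J1
b1 stroke at J2
b2 stroke at J1
b3 stroke at I1
b4 stroke at Sf1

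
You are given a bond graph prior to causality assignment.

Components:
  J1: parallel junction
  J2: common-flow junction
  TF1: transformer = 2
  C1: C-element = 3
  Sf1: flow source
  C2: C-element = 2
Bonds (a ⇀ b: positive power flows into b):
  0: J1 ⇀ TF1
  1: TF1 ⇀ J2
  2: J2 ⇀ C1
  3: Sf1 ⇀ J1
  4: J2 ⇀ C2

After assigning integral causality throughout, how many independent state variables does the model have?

#3 stroke at Sf1  (Sf1 (Sf) sets flow on bond)
#0 stroke at J1  (only one effort-in slot at J1)
#1 stroke at TF1  (TF1 one-in-one-out from 0)
#2 stroke at J2  (common-f at J2 fixed by 1)
#4 stroke at J2  (J2 flow already set via bond 1)

2  (C1, C2 all integral)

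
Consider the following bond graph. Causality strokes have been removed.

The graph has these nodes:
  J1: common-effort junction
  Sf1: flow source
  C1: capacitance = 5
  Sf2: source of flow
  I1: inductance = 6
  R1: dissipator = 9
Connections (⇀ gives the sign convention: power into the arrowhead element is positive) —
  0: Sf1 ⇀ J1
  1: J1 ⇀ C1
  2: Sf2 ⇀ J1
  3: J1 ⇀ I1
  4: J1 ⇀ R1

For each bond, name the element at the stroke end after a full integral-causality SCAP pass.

bond 0 →Sf1  (Sf1 (Sf) sets flow on bond)
bond 2 →Sf2  (source Sf2 imposes f)
bond 1 →J1  (prefer integral on C1)
bond 3 →I1  (0-jn J1 has e-setter on 1)
bond 4 →R1  (J1 effort already set via bond 1)

b0 stroke at Sf1
b1 stroke at J1
b2 stroke at Sf2
b3 stroke at I1
b4 stroke at R1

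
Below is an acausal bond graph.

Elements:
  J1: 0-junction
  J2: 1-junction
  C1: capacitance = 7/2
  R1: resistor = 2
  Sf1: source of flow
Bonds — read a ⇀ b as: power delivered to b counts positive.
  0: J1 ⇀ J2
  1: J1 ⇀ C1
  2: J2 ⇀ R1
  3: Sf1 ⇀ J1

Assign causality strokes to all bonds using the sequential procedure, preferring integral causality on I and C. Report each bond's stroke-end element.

b0 stroke→J2
b1 stroke→J1
b2 stroke→R1
b3 stroke→Sf1

#3 stroke→Sf1  (Sf1: flow source, stroke at near end)
#1 stroke→J1  (C1 integral (e out))
#0 stroke→J2  (common-e at J1 fixed by 1)
#2 stroke→R1  (J2 needs exactly one f-in)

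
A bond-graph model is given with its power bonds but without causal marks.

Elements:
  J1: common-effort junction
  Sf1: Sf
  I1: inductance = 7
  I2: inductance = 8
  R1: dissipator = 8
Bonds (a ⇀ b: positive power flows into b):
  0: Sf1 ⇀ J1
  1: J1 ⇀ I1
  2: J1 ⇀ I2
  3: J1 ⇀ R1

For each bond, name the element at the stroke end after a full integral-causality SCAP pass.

bond 0 →Sf1  (Sf1 fixes flow; stroke at Sf1)
bond 1 →I1  (prefer integral on I1)
bond 2 →I2  (prefer integral on I2)
bond 3 →J1  (closing 0-jn rule on J1)

b0 →Sf1
b1 →I1
b2 →I2
b3 →J1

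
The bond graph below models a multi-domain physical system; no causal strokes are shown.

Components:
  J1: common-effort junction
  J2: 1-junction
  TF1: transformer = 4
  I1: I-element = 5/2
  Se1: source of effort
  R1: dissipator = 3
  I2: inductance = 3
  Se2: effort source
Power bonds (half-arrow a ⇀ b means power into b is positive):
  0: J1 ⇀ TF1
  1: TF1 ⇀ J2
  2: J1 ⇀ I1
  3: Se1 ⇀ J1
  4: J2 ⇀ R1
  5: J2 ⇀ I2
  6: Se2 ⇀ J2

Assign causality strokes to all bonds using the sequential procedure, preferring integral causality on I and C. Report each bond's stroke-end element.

β0 →TF1
β1 →J2
β2 →I1
β3 →J1
β4 →J2
β5 →I2
β6 →J2

β3 stroke→J1  (Se1 fixes effort; stroke away)
β6 stroke→J2  (source Se2 imposes e)
β0 stroke→TF1  (J1: bond 3 brought effort, rest push out)
β2 stroke→I1  (J1 effort already set via bond 3)
β1 stroke→J2  (TF TF1: opposite of bond 0)
β5 stroke→I2  (I2: I, integral causality)
β4 stroke→J2  (1-jn J2 has f-setter on 5)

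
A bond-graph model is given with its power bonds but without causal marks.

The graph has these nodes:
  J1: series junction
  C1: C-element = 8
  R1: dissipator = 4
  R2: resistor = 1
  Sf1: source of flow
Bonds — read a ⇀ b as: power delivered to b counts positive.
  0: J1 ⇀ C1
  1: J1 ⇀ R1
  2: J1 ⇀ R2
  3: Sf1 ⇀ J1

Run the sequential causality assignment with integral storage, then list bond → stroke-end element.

β0 |J1
β1 |J1
β2 |J1
β3 |Sf1

β3 stroke at Sf1  (Sf1 (Sf) sets flow on bond)
β0 stroke at J1  (J1: bond 3 brought flow, rest push out)
β1 stroke at J1  (common-f at J1 fixed by 3)
β2 stroke at J1  (1-jn J1 has f-setter on 3)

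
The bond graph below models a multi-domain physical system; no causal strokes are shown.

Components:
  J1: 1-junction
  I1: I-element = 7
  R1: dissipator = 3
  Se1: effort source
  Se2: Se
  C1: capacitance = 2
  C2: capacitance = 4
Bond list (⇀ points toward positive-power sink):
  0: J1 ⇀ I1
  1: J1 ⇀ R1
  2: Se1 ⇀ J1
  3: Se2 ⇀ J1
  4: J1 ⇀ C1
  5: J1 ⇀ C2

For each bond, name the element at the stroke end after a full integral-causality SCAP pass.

b0 |I1
b1 |J1
b2 |J1
b3 |J1
b4 |J1
b5 |J1

bond 2 |J1  (Se1 fixes effort; stroke away)
bond 3 |J1  (Se2 fixes effort; stroke away)
bond 0 |I1  (I1 integral (f out))
bond 1 |J1  (J1 flow already set via bond 0)
bond 4 |J1  (J1: bond 0 brought flow, rest push out)
bond 5 |J1  (J1 flow already set via bond 0)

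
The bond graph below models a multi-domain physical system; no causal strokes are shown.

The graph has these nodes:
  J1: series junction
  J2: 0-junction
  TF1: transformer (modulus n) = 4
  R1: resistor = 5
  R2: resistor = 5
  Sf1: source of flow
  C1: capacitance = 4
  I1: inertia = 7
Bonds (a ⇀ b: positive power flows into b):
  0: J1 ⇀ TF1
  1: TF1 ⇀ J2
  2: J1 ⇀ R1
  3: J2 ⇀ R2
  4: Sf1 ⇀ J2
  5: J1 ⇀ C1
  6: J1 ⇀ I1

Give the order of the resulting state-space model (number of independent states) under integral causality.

2  (C1, I1 all integral)

bond 4 stroke→Sf1  (Sf1 (Sf) sets flow on bond)
bond 5 stroke→J1  (C1 integral (e out))
bond 6 stroke→I1  (I1 integral (f out))
bond 0 stroke→J1  (J1 flow already set via bond 6)
bond 2 stroke→J1  (J1 flow already set via bond 6)
bond 1 stroke→TF1  (TF1 one-in-one-out from 0)
bond 3 stroke→J2  (J2 needs exactly one e-in)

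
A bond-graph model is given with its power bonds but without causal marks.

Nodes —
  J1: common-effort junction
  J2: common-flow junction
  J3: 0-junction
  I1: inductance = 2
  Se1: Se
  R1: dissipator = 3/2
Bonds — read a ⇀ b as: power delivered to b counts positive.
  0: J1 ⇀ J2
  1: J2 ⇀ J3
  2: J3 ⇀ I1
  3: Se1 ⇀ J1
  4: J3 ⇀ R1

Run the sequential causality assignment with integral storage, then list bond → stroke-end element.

β0 stroke→J2
β1 stroke→J3
β2 stroke→I1
β3 stroke→J1
β4 stroke→R1

#3 stroke at J1  (Se1: effort source, stroke at far end)
#0 stroke at J2  (common-e at J1 fixed by 3)
#1 stroke at J3  (J2 needs exactly one f-in)
#2 stroke at I1  (J3: bond 1 brought effort, rest push out)
#4 stroke at R1  (common-e at J3 fixed by 1)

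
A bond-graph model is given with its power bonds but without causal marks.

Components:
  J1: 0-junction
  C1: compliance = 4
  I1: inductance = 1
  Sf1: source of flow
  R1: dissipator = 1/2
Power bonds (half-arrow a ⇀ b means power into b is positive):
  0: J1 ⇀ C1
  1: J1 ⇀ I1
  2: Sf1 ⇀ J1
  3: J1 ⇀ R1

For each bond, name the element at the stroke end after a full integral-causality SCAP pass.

b0 |J1
b1 |I1
b2 |Sf1
b3 |R1

b2 stroke→Sf1  (source Sf1 imposes f)
b0 stroke→J1  (C1 outputs effort q/C1)
b1 stroke→I1  (J1: bond 0 brought effort, rest push out)
b3 stroke→R1  (J1: bond 0 brought effort, rest push out)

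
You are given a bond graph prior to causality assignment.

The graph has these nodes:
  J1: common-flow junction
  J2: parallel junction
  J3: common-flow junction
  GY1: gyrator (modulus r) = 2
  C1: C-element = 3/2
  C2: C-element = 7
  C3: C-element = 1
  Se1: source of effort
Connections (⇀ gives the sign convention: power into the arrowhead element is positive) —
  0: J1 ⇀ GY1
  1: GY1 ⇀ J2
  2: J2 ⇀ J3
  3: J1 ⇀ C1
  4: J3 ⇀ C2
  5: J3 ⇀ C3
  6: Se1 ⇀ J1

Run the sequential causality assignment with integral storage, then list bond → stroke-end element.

#0 |GY1
#1 |GY1
#2 |J2
#3 |J1
#4 |J3
#5 |J3
#6 |J1

b6 stroke→J1  (Se1 (Se) sets effort on bond)
b3 stroke→J1  (prefer integral on C1)
b0 stroke→GY1  (closing 1-jn rule on J1)
b1 stroke→GY1  (GY1: gyrator matches bond 0)
b2 stroke→J2  (J2: last free bond brings effort in)
b4 stroke→J3  (1-jn J3 has f-setter on 2)
b5 stroke→J3  (J3: bond 2 brought flow, rest push out)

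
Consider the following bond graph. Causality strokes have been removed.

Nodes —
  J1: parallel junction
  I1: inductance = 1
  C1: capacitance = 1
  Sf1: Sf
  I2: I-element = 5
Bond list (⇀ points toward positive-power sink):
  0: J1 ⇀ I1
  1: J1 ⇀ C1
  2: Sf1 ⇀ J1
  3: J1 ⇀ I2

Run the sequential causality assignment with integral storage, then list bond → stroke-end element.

b2 →Sf1  (Sf1 (Sf) sets flow on bond)
b0 →I1  (I1 integral (f out))
b1 →J1  (C1: C, integral causality)
b3 →I2  (0-jn J1 has e-setter on 1)

#0 stroke→I1
#1 stroke→J1
#2 stroke→Sf1
#3 stroke→I2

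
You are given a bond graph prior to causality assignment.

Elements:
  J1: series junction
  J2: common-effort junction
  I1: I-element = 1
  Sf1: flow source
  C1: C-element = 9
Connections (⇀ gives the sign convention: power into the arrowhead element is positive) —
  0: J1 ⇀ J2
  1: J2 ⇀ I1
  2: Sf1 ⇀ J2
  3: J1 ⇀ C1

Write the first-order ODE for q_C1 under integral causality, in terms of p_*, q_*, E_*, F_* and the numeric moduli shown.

β2 →Sf1  (Sf1 fixes flow; stroke at Sf1)
β1 →I1  (I1: I, integral causality)
β0 →J2  (J2 needs exactly one e-in)
β3 →J1  (1-jn J1 has f-setter on 0)

dq_C1/dt = -F_Sf1 + p_I1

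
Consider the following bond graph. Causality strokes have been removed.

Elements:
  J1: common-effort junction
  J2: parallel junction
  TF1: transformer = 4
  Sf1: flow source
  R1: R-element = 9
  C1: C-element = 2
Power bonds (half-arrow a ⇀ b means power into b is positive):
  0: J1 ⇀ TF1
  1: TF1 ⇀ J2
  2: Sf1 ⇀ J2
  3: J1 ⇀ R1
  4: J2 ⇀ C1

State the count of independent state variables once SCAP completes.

bond 2 stroke→Sf1  (Sf1: flow source, stroke at near end)
bond 4 stroke→J2  (C1 outputs effort q/C1)
bond 1 stroke→TF1  (common-e at J2 fixed by 4)
bond 0 stroke→J1  (TF TF1: opposite of bond 1)
bond 3 stroke→R1  (0-jn J1 has e-setter on 0)

1  (C1 all integral)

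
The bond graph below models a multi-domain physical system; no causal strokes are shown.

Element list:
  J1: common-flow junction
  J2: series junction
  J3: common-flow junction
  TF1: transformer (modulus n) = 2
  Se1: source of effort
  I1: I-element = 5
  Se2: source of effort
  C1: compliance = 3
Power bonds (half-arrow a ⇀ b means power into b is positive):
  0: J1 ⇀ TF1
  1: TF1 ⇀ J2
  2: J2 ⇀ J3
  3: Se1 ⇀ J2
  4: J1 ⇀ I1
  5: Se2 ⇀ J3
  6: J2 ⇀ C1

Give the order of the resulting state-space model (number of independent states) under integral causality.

b3 →J2  (Se1: effort source, stroke at far end)
b5 →J3  (Se2: effort source, stroke at far end)
b2 →J2  (closing 1-jn rule on J3)
b4 →I1  (I1 integral (f out))
b0 →J1  (J1 flow already set via bond 4)
b1 →TF1  (TF1 one-in-one-out from 0)
b6 →J2  (common-f at J2 fixed by 1)

2  (C1, I1 all integral)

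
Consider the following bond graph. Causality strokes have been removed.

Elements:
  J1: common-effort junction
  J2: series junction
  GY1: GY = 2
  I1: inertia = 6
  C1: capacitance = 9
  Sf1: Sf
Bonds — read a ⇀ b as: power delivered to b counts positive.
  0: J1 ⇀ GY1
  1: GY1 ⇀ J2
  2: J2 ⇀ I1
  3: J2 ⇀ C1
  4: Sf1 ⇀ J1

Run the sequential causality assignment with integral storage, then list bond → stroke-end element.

bond 4 stroke at Sf1  (source Sf1 imposes f)
bond 0 stroke at J1  (J1: last free bond brings effort in)
bond 1 stroke at J2  (GY1: gyrator matches bond 0)
bond 2 stroke at I1  (I1 outputs flow p/I1)
bond 3 stroke at J2  (J2: bond 2 brought flow, rest push out)

b0 stroke→J1
b1 stroke→J2
b2 stroke→I1
b3 stroke→J2
b4 stroke→Sf1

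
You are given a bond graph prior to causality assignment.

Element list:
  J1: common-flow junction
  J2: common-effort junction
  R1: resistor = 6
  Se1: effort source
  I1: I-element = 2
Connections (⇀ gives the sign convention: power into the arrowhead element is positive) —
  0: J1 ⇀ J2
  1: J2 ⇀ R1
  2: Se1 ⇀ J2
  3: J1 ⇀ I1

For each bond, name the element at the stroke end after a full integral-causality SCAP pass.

#0 stroke→J1
#1 stroke→R1
#2 stroke→J2
#3 stroke→I1

β2 →J2  (Se1: effort source, stroke at far end)
β0 →J1  (common-e at J2 fixed by 2)
β1 →R1  (J2: bond 2 brought effort, rest push out)
β3 →I1  (closing 1-jn rule on J1)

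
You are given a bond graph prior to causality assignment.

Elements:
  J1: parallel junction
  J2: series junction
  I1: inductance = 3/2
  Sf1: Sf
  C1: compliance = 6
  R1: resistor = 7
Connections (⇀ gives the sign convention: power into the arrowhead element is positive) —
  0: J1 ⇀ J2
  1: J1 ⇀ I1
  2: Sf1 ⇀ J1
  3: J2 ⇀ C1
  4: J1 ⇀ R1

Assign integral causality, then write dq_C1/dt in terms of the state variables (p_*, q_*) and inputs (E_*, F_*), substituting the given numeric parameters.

#2 |Sf1  (source Sf1 imposes f)
#1 |I1  (prefer integral on I1)
#3 |J2  (C1 integral (e out))
#0 |J1  (J2 needs exactly one f-in)
#4 |R1  (J1: bond 0 brought effort, rest push out)

dq_C1/dt = F_Sf1 - 2*p_I1/3 - q_C1/42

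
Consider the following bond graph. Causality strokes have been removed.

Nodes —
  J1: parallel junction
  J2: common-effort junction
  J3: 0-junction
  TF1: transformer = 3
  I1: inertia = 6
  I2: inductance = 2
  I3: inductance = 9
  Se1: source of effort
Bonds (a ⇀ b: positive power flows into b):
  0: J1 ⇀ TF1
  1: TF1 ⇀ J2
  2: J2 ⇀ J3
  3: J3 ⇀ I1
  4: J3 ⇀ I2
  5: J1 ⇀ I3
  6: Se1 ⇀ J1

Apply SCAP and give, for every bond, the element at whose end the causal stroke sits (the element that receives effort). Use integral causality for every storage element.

#0 |TF1
#1 |J2
#2 |J3
#3 |I1
#4 |I2
#5 |I3
#6 |J1

#6 |J1  (Se1 (Se) sets effort on bond)
#0 |TF1  (common-e at J1 fixed by 6)
#5 |I3  (J1: bond 6 brought effort, rest push out)
#1 |J2  (TF1 one-in-one-out from 0)
#2 |J3  (J2 effort already set via bond 1)
#3 |I1  (0-jn J3 has e-setter on 2)
#4 |I2  (common-e at J3 fixed by 2)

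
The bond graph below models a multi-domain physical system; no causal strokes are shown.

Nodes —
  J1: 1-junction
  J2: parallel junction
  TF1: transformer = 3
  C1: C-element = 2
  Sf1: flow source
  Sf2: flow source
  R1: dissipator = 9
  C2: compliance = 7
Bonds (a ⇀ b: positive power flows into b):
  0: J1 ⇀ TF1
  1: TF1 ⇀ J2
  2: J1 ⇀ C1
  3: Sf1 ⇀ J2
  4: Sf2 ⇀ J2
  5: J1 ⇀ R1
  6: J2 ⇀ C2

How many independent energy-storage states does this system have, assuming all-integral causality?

2  (C1, C2 all integral)

b3 |Sf1  (Sf1: flow source, stroke at near end)
b4 |Sf2  (source Sf2 imposes f)
b2 |J1  (C1 integral (e out))
b6 |J2  (C2 outputs effort q/C2)
b1 |TF1  (0-jn J2 has e-setter on 6)
b0 |J1  (TF TF1: opposite of bond 1)
b5 |R1  (only one flow-in slot at J1)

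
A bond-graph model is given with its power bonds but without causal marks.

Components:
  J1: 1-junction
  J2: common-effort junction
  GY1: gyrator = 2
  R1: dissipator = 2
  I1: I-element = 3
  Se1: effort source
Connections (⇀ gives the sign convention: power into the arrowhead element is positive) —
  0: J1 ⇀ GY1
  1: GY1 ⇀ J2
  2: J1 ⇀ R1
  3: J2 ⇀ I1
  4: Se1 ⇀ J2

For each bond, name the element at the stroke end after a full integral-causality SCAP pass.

bond 0 →GY1
bond 1 →GY1
bond 2 →J1
bond 3 →I1
bond 4 →J2

#4 |J2  (Se1 fixes effort; stroke away)
#1 |GY1  (0-jn J2 has e-setter on 4)
#3 |I1  (J2 effort already set via bond 4)
#0 |GY1  (GY1 both-in/both-out from 1)
#2 |J1  (1-jn J1 has f-setter on 0)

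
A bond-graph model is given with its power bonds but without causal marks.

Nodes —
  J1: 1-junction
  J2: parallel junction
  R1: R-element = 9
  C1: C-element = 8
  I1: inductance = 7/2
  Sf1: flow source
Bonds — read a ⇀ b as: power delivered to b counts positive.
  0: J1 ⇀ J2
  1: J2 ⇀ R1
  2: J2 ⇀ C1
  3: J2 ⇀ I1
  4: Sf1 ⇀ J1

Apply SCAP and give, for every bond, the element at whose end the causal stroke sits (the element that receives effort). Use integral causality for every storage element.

β4 stroke at Sf1  (Sf1 (Sf) sets flow on bond)
β0 stroke at J1  (J1 flow already set via bond 4)
β2 stroke at J2  (prefer integral on C1)
β1 stroke at R1  (0-jn J2 has e-setter on 2)
β3 stroke at I1  (J2 effort already set via bond 2)

#0 |J1
#1 |R1
#2 |J2
#3 |I1
#4 |Sf1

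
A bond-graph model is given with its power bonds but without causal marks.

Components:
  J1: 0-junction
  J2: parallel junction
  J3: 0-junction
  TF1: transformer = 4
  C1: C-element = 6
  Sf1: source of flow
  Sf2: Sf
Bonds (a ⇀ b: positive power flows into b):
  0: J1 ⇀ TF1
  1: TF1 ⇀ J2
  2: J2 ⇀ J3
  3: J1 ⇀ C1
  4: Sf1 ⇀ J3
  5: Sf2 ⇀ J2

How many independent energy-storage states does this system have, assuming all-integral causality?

1  (C1 all integral)

#4 →Sf1  (Sf1: flow source, stroke at near end)
#5 →Sf2  (Sf2: flow source, stroke at near end)
#2 →J3  (J3: last free bond brings effort in)
#1 →J2  (J2 needs exactly one e-in)
#0 →TF1  (through TF1, causality passes straight; one stroke at TF1)
#3 →J1  (J1: last free bond brings effort in)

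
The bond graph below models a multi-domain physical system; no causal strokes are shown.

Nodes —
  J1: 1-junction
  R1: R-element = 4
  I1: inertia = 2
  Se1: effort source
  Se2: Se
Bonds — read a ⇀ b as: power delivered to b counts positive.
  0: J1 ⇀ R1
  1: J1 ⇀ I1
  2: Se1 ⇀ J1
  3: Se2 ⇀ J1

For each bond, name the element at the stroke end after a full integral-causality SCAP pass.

β2 →J1  (source Se1 imposes e)
β3 →J1  (Se2 (Se) sets effort on bond)
β1 →I1  (I1 integral (f out))
β0 →J1  (common-f at J1 fixed by 1)

bond 0 →J1
bond 1 →I1
bond 2 →J1
bond 3 →J1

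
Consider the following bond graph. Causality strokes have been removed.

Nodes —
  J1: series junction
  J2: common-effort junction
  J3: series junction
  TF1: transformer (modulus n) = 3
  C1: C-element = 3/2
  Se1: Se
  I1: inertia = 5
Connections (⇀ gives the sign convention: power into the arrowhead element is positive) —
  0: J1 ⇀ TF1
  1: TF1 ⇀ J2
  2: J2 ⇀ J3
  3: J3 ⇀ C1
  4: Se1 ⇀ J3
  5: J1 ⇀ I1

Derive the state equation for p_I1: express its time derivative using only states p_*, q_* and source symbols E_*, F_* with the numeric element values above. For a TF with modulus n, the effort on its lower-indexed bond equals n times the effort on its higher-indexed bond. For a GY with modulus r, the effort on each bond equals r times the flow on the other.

β4 |J3  (Se1 fixes effort; stroke away)
β3 |J3  (C1 integral (e out))
β2 |J2  (J3 needs exactly one f-in)
β1 |TF1  (J2 effort already set via bond 2)
β0 |J1  (through TF1, causality passes straight; one stroke at TF1)
β5 |I1  (J1: last free bond brings flow in)

dp_I1/dt = 3*E_Se1 - 2*q_C1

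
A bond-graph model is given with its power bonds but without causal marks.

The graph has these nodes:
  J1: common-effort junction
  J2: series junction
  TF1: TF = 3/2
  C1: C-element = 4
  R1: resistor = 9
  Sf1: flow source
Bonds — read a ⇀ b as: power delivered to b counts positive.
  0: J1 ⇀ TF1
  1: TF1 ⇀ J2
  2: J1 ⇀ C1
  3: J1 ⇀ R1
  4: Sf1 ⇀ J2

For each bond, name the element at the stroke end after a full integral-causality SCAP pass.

#4 →Sf1  (Sf1 (Sf) sets flow on bond)
#1 →J2  (J2: bond 4 brought flow, rest push out)
#0 →TF1  (through TF1, causality passes straight; one stroke at TF1)
#2 →J1  (C1 outputs effort q/C1)
#3 →R1  (J1: bond 2 brought effort, rest push out)

β0 stroke at TF1
β1 stroke at J2
β2 stroke at J1
β3 stroke at R1
β4 stroke at Sf1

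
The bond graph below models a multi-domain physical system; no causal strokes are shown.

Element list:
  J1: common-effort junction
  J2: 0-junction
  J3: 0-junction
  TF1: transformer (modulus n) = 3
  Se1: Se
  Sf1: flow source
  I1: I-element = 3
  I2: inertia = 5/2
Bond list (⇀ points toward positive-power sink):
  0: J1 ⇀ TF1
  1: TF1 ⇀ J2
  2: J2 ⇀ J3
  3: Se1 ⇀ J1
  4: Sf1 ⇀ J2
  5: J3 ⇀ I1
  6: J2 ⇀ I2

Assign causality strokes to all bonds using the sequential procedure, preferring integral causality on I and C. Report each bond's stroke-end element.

#3 |J1  (Se1: effort source, stroke at far end)
#4 |Sf1  (source Sf1 imposes f)
#0 |TF1  (0-jn J1 has e-setter on 3)
#1 |J2  (TF1 one-in-one-out from 0)
#2 |J3  (common-e at J2 fixed by 1)
#6 |I2  (0-jn J2 has e-setter on 1)
#5 |I1  (J3 effort already set via bond 2)

bond 0 |TF1
bond 1 |J2
bond 2 |J3
bond 3 |J1
bond 4 |Sf1
bond 5 |I1
bond 6 |I2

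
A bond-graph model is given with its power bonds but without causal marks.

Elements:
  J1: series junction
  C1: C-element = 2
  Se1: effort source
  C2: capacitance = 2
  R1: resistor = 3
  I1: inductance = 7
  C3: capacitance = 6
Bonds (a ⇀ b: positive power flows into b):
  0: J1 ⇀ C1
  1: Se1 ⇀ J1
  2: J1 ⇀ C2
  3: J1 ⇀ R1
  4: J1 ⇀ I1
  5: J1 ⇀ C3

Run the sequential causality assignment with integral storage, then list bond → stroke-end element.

bond 0 stroke→J1
bond 1 stroke→J1
bond 2 stroke→J1
bond 3 stroke→J1
bond 4 stroke→I1
bond 5 stroke→J1

β1 |J1  (Se1 fixes effort; stroke away)
β0 |J1  (prefer integral on C1)
β2 |J1  (C2 integral (e out))
β4 |I1  (I1: I, integral causality)
β3 |J1  (common-f at J1 fixed by 4)
β5 |J1  (1-jn J1 has f-setter on 4)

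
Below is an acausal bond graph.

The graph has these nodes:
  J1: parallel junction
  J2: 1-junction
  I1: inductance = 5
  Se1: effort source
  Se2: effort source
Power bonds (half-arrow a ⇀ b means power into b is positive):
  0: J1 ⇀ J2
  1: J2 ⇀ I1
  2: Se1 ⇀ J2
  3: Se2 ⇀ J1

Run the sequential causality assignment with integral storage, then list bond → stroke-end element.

b2 →J2  (Se1 (Se) sets effort on bond)
b3 →J1  (Se2: effort source, stroke at far end)
b0 →J2  (J1 effort already set via bond 3)
b1 →I1  (J2: last free bond brings flow in)

#0 →J2
#1 →I1
#2 →J2
#3 →J1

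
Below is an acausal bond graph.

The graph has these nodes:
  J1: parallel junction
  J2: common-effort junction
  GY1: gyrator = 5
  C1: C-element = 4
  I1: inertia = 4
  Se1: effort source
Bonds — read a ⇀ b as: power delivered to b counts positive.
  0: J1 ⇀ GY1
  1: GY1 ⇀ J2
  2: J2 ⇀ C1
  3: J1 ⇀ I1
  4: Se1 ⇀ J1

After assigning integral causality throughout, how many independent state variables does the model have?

2  (C1, I1 all integral)

β4 stroke→J1  (Se1 (Se) sets effort on bond)
β0 stroke→GY1  (common-e at J1 fixed by 4)
β3 stroke→I1  (J1 effort already set via bond 4)
β1 stroke→GY1  (GY1 both-in/both-out from 0)
β2 stroke→J2  (closing 0-jn rule on J2)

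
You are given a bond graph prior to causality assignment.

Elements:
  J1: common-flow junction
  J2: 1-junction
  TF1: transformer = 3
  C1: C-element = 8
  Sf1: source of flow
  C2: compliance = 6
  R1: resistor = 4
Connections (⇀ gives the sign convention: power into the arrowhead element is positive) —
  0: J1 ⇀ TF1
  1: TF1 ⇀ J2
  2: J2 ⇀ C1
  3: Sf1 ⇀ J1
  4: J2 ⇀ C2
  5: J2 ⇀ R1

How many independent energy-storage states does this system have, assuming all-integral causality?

2  (C1, C2 all integral)

b3 |Sf1  (source Sf1 imposes f)
b0 |J1  (J1: bond 3 brought flow, rest push out)
b1 |TF1  (TF1 one-in-one-out from 0)
b2 |J2  (J2: bond 1 brought flow, rest push out)
b4 |J2  (J2 flow already set via bond 1)
b5 |J2  (1-jn J2 has f-setter on 1)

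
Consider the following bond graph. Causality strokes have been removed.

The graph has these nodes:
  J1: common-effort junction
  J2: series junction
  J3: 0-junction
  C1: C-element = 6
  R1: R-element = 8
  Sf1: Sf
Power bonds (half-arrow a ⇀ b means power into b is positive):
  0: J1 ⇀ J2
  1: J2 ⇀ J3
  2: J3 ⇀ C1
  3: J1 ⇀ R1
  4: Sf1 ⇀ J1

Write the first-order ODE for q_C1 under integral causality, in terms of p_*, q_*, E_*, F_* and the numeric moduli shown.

dq_C1/dt = F_Sf1 - q_C1/48

b4 stroke→Sf1  (source Sf1 imposes f)
b2 stroke→J3  (C1: C, integral causality)
b1 stroke→J2  (J3: bond 2 brought effort, rest push out)
b0 stroke→J1  (J2 needs exactly one f-in)
b3 stroke→R1  (J1 effort already set via bond 0)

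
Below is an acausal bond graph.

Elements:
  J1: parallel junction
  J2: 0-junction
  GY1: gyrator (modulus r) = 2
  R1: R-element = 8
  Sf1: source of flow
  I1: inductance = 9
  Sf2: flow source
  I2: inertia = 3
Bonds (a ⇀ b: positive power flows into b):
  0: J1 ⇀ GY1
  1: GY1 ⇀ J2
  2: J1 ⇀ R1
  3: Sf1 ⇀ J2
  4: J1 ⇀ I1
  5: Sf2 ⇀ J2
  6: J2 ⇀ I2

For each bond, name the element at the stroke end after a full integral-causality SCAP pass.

β0 |J1
β1 |J2
β2 |R1
β3 |Sf1
β4 |I1
β5 |Sf2
β6 |I2

β3 stroke→Sf1  (Sf1 fixes flow; stroke at Sf1)
β5 stroke→Sf2  (source Sf2 imposes f)
β4 stroke→I1  (I1 integral (f out))
β6 stroke→I2  (I2 integral (f out))
β1 stroke→J2  (closing 0-jn rule on J2)
β0 stroke→J1  (GY GY1: same side as bond 1)
β2 stroke→R1  (0-jn J1 has e-setter on 0)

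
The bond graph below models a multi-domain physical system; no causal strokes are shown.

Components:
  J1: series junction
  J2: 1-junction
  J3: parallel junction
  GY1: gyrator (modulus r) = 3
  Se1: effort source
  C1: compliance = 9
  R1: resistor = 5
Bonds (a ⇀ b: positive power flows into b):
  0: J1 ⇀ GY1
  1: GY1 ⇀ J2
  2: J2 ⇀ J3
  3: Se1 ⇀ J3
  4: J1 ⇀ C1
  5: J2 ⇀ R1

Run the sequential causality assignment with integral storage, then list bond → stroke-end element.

b3 →J3  (source Se1 imposes e)
b2 →J2  (common-e at J3 fixed by 3)
b4 →J1  (C1 outputs effort q/C1)
b0 →GY1  (only one flow-in slot at J1)
b1 →GY1  (GY1 both-in/both-out from 0)
b5 →J2  (1-jn J2 has f-setter on 1)

β0 stroke at GY1
β1 stroke at GY1
β2 stroke at J2
β3 stroke at J3
β4 stroke at J1
β5 stroke at J2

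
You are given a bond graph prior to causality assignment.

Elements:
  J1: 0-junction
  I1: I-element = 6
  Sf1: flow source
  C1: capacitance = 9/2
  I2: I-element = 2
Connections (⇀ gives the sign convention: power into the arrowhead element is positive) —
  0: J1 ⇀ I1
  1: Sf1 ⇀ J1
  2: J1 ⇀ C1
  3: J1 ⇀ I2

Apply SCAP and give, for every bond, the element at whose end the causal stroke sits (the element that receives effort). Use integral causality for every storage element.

b1 stroke at Sf1  (Sf1 (Sf) sets flow on bond)
b0 stroke at I1  (I1 integral (f out))
b2 stroke at J1  (prefer integral on C1)
b3 stroke at I2  (J1 effort already set via bond 2)

β0 stroke→I1
β1 stroke→Sf1
β2 stroke→J1
β3 stroke→I2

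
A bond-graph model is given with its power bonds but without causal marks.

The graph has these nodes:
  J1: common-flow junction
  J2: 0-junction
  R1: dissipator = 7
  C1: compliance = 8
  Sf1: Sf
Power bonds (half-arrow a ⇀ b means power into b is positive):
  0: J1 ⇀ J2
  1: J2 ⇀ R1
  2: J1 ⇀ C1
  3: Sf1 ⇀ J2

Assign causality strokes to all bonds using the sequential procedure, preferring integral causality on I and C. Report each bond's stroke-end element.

β0 →J2
β1 →R1
β2 →J1
β3 →Sf1

β3 stroke→Sf1  (Sf1 fixes flow; stroke at Sf1)
β2 stroke→J1  (C1 outputs effort q/C1)
β0 stroke→J2  (J1 needs exactly one f-in)
β1 stroke→R1  (J2: bond 0 brought effort, rest push out)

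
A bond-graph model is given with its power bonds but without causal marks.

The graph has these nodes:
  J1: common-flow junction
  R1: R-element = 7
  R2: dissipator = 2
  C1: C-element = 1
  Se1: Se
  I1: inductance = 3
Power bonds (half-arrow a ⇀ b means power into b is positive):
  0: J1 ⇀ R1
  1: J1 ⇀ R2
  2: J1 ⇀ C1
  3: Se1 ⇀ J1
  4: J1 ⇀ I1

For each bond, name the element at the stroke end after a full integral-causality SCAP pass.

bond 0 |J1
bond 1 |J1
bond 2 |J1
bond 3 |J1
bond 4 |I1

b3 stroke at J1  (Se1 (Se) sets effort on bond)
b2 stroke at J1  (C1: C, integral causality)
b4 stroke at I1  (prefer integral on I1)
b0 stroke at J1  (J1 flow already set via bond 4)
b1 stroke at J1  (common-f at J1 fixed by 4)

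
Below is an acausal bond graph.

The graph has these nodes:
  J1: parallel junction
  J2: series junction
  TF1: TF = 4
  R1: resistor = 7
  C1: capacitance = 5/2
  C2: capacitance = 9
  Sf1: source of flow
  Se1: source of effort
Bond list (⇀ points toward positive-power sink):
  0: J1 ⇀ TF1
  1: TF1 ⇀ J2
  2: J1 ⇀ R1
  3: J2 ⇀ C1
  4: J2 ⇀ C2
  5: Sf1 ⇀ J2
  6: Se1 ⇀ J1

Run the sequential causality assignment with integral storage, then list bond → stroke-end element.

b5 →Sf1  (Sf1 (Sf) sets flow on bond)
b6 →J1  (source Se1 imposes e)
b0 →TF1  (J1: bond 6 brought effort, rest push out)
b2 →R1  (J1 effort already set via bond 6)
b1 →J2  (common-f at J2 fixed by 5)
b3 →J2  (J2 flow already set via bond 5)
b4 →J2  (common-f at J2 fixed by 5)

bond 0 stroke→TF1
bond 1 stroke→J2
bond 2 stroke→R1
bond 3 stroke→J2
bond 4 stroke→J2
bond 5 stroke→Sf1
bond 6 stroke→J1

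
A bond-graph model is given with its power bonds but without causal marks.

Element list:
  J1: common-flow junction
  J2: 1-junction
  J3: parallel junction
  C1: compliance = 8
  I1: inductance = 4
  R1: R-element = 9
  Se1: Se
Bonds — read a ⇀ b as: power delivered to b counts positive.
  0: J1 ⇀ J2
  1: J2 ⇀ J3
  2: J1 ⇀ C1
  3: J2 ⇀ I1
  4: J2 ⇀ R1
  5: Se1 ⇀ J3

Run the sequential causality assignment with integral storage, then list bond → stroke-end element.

bond 0 stroke at J2
bond 1 stroke at J2
bond 2 stroke at J1
bond 3 stroke at I1
bond 4 stroke at J2
bond 5 stroke at J3

bond 5 stroke→J3  (Se1: effort source, stroke at far end)
bond 1 stroke→J2  (J3 effort already set via bond 5)
bond 2 stroke→J1  (C1 integral (e out))
bond 0 stroke→J2  (only one flow-in slot at J1)
bond 3 stroke→I1  (I1 outputs flow p/I1)
bond 4 stroke→J2  (common-f at J2 fixed by 3)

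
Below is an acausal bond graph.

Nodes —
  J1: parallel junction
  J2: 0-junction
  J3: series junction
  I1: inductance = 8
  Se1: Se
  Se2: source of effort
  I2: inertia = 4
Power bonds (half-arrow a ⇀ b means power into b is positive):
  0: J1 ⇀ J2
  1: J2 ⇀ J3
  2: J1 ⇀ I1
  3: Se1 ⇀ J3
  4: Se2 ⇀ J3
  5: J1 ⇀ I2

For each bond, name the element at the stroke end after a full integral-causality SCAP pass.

β3 stroke→J3  (source Se1 imposes e)
β4 stroke→J3  (Se2 fixes effort; stroke away)
β1 stroke→J2  (J3: last free bond brings flow in)
β0 stroke→J1  (J2: bond 1 brought effort, rest push out)
β2 stroke→I1  (common-e at J1 fixed by 0)
β5 stroke→I2  (J1: bond 0 brought effort, rest push out)

#0 stroke at J1
#1 stroke at J2
#2 stroke at I1
#3 stroke at J3
#4 stroke at J3
#5 stroke at I2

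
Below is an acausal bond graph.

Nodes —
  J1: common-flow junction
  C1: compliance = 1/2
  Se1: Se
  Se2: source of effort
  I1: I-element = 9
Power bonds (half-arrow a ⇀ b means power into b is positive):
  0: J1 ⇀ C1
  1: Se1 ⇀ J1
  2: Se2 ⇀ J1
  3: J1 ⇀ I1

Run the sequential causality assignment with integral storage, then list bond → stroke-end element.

b0 |J1
b1 |J1
b2 |J1
b3 |I1

β1 stroke→J1  (source Se1 imposes e)
β2 stroke→J1  (Se2 fixes effort; stroke away)
β0 stroke→J1  (C1 integral (e out))
β3 stroke→I1  (J1: last free bond brings flow in)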